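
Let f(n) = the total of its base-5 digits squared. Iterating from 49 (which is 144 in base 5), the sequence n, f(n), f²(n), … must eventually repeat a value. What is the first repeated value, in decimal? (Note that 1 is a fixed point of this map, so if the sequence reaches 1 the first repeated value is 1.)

1

49 = (1,4,4)_5 → 33
33 = (1,1,3)_5 → 11
11 = (2,1)_5 → 5
5 = (1,0)_5 → 1  — reached the fixed point 1.
1 → 1, so 1 is the first repeated value.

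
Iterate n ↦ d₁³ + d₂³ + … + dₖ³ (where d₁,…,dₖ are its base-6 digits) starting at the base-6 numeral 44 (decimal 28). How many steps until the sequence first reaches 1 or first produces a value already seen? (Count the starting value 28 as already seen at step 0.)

28 = (4,4)_6 → 4³ + 4³ = 64 + 64 = 128
128 = (3,3,2)_6 → 3³ + 3³ + 2³ = 27 + 27 + 8 = 62
62 = (1,4,2)_6 → 1³ + 4³ + 2³ = 1 + 64 + 8 = 73
73 = (2,0,1)_6 → 2³ + 0³ + 1³ = 8 + 0 + 1 = 9
9 = (1,3)_6 → 1³ + 3³ = 1 + 27 = 28  — 28 repeats.
That took 5 steps.

5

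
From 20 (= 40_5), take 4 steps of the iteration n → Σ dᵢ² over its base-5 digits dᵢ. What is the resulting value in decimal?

20 = (4,0)_5 → 4² + 0² = 16 + 0 = 16
16 = (3,1)_5 → 3² + 1² = 9 + 1 = 10
10 = (2,0)_5 → 2² + 0² = 4 + 0 = 4
4 = (4)_5 → 4² = 16

16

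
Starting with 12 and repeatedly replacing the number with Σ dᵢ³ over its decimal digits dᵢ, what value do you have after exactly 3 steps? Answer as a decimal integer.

12 → 1³ + 2³ = 9
9 → 9³ = 729
729 → 7³ + 2³ + 9³ = 1080

1080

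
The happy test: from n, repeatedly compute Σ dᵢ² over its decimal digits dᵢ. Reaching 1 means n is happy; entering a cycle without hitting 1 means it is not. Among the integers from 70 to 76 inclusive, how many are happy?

70: 70 → 49 → 97 → 130 → 10 → 1  (reaches 1)
71: 71 → 50 → 25 → 29 → 85 → 89 → 145 → 42 → 20 → 4 → 16 → 37 → 58 → 89  (repeats 89)
72: 72 → 53 → 34 → 25 → 29 → 85 → 89 → 145 → 42 → 20 → 4 → 16 → 37 → 58 → 89  (repeats 89)
73: 73 → 58 → 89 → 145 → 42 → 20 → 4 → 16 → 37 → 58  (repeats 58)
74: 74 → 65 → 61 → 37 → 58 → 89 → 145 → 42 → 20 → 4 → 16 → 37  (repeats 37)
75: 75 → 74 → 65 → 61 → 37 → 58 → 89 → 145 → 42 → 20 → 4 → 16 → 37  (repeats 37)
76: 76 → 85 → 89 → 145 → 42 → 20 → 4 → 16 → 37 → 58 → 89  (repeats 89)
happy: 70

1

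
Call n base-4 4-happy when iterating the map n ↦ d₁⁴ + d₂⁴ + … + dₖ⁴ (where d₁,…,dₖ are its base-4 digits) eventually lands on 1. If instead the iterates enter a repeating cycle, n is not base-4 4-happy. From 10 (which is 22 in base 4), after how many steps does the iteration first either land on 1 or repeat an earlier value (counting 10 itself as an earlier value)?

3

10 = (2,2)_4 → 2⁴ + 2⁴ = 32
32 = (2,0,0)_4 → 2⁴ + 0⁴ + 0⁴ = 16
16 = (1,0,0)_4 → 1⁴ + 0⁴ + 0⁴ = 1  — reached 1.
That took 3 steps.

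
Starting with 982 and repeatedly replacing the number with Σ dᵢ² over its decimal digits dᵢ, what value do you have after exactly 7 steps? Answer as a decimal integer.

16

982 → 149
149 → 98
98 → 145
145 → 42
42 → 20
20 → 4
4 → 16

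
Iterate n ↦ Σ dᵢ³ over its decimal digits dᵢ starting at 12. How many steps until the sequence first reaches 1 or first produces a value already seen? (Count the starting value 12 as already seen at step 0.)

12 → 9
9 → 729
729 → 1080
1080 → 513
513 → 153
153 → 153  — 153 repeats.
That took 6 steps.

6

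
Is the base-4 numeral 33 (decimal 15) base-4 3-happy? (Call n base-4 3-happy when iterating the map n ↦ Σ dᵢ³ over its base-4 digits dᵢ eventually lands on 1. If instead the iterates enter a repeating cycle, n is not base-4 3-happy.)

not base-4 3-happy

15 = (3,3)_4 → 3³ + 3³ = 54
54 = (3,1,2)_4 → 3³ + 1³ + 2³ = 36
36 = (2,1,0)_4 → 2³ + 1³ + 0³ = 9
9 = (2,1)_4 → 2³ + 1³ = 9  — 9 already seen; the sequence cycles without reaching 1.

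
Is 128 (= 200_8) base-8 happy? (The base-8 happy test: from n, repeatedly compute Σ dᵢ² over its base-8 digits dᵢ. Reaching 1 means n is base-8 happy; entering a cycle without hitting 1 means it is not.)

128 = (2,0,0)_8 → 2² + 0² + 0² = 4
4 = (4)_8 → 4² = 16
16 = (2,0)_8 → 2² + 0² = 4  — 4 already seen; the sequence cycles without reaching 1.

not base-8 happy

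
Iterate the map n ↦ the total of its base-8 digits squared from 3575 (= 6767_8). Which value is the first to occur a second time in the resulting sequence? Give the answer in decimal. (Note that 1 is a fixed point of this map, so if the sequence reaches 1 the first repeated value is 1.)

5

3575 = (6,7,6,7)_8 → 6² + 7² + 6² + 7² = 36 + 49 + 36 + 49 = 170
170 = (2,5,2)_8 → 2² + 5² + 2² = 4 + 25 + 4 = 33
33 = (4,1)_8 → 4² + 1² = 16 + 1 = 17
17 = (2,1)_8 → 2² + 1² = 4 + 1 = 5
5 = (5)_8 → 5² = 25
25 = (3,1)_8 → 3² + 1² = 9 + 1 = 10
10 = (1,2)_8 → 1² + 2² = 1 + 4 = 5  — 5 already appeared earlier.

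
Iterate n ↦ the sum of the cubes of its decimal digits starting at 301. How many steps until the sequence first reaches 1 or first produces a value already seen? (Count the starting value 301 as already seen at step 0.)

6

301 → 3³ + 0³ + 1³ = 28
28 → 2³ + 8³ = 520
520 → 5³ + 2³ + 0³ = 133
133 → 1³ + 3³ + 3³ = 55
55 → 5³ + 5³ = 250
250 → 2³ + 5³ + 0³ = 133  — 133 repeats.
That took 6 steps.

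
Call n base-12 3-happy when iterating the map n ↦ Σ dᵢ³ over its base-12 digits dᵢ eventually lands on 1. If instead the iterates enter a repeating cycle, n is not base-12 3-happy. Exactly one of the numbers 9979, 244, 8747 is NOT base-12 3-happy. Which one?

9979: 9979 → 1224 → 728 → 637 → 190 → 1028 → 856 → 1520 → 1728 → 1  — reaches 1 (base-12 3-happy)
244: 244 → 577 → 65 → 250 → 1513 → 1217 → 762 → 368 → 736 → 190 → 1028 → 856 → 1520 → 1728 → 1  — reaches 1 (base-12 3-happy)
8747: 8747 → 1968 → 514 → 1243 → 1198 → 1539 → 1539  — repeats 1539 (not base-12 3-happy)

8747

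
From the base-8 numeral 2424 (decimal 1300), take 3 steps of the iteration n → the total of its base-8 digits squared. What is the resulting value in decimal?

10

1300 = (2,4,2,4)_8 → 2² + 4² + 2² + 4² = 4 + 16 + 4 + 16 = 40
40 = (5,0)_8 → 5² + 0² = 25 + 0 = 25
25 = (3,1)_8 → 3² + 1² = 9 + 1 = 10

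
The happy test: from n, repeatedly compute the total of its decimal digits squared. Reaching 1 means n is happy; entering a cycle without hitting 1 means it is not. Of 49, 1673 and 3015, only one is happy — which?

49: 49 → 97 → 130 → 10 → 1  — reaches 1 (happy)
1673: 1673 → 95 → 106 → 37 → 58 → 89 → 145 → 42 → 20 → 4 → 16 → 37  — repeats 37 (not happy)
3015: 3015 → 35 → 34 → 25 → 29 → 85 → 89 → 145 → 42 → 20 → 4 → 16 → 37 → 58 → 89  — repeats 89 (not happy)

49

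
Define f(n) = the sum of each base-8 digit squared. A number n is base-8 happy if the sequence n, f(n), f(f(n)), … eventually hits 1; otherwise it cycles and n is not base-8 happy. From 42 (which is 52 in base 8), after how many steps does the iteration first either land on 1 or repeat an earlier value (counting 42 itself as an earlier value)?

42 = (5,2)_8 → 5² + 2² = 25 + 4 = 29
29 = (3,5)_8 → 3² + 5² = 9 + 25 = 34
34 = (4,2)_8 → 4² + 2² = 16 + 4 = 20
20 = (2,4)_8 → 2² + 4² = 4 + 16 = 20  — 20 repeats.
That took 4 steps.

4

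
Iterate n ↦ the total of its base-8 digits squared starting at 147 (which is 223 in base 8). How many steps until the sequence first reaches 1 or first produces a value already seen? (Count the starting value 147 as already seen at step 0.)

5

147 = (2,2,3)_8 → 2² + 2² + 3² = 17
17 = (2,1)_8 → 2² + 1² = 5
5 = (5)_8 → 5² = 25
25 = (3,1)_8 → 3² + 1² = 10
10 = (1,2)_8 → 1² + 2² = 5  — 5 repeats.
That took 5 steps.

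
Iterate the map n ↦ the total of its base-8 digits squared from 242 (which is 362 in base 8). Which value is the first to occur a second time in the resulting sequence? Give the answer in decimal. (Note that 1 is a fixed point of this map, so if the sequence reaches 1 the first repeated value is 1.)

242 = (3,6,2)_8 → 3² + 6² + 2² = 49
49 = (6,1)_8 → 6² + 1² = 37
37 = (4,5)_8 → 4² + 5² = 41
41 = (5,1)_8 → 5² + 1² = 26
26 = (3,2)_8 → 3² + 2² = 13
13 = (1,5)_8 → 1² + 5² = 26  — 26 already appeared earlier.

26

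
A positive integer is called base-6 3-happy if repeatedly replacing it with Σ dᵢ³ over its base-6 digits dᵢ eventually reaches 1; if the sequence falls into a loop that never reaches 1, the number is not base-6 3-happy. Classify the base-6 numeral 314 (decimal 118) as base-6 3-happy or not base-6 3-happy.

base-6 3-happy

118 = (3,1,4)_6 → 3³ + 1³ + 4³ = 92
92 = (2,3,2)_6 → 2³ + 3³ + 2³ = 43
43 = (1,1,1)_6 → 1³ + 1³ + 1³ = 3
3 = (3)_6 → 3³ = 27
27 = (4,3)_6 → 4³ + 3³ = 91
91 = (2,3,1)_6 → 2³ + 3³ + 1³ = 36
36 = (1,0,0)_6 → 1³ + 0³ + 0³ = 1  — reached 1.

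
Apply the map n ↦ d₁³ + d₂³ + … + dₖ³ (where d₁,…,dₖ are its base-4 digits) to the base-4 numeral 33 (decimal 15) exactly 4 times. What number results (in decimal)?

9

15 = (3,3)_4 → 54
54 = (3,1,2)_4 → 36
36 = (2,1,0)_4 → 9
9 = (2,1)_4 → 9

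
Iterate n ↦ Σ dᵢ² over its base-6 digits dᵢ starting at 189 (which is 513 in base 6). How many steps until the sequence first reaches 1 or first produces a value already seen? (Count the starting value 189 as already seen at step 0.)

189 = (5,1,3)_6 → 35
35 = (5,5)_6 → 50
50 = (1,2,2)_6 → 9
9 = (1,3)_6 → 10
10 = (1,4)_6 → 17
17 = (2,5)_6 → 29
29 = (4,5)_6 → 41
41 = (1,0,5)_6 → 26
26 = (4,2)_6 → 20
20 = (3,2)_6 → 13
13 = (2,1)_6 → 5
5 = (5)_6 → 25
25 = (4,1)_6 → 17  — 17 repeats.
That took 13 steps.

13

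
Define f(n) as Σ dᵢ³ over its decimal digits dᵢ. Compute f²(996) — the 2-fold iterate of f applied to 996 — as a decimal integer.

996 → 1674
1674 → 624

624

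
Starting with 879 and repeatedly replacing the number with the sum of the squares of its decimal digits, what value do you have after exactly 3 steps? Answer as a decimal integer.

879 → 8² + 7² + 9² = 194
194 → 1² + 9² + 4² = 98
98 → 9² + 8² = 145

145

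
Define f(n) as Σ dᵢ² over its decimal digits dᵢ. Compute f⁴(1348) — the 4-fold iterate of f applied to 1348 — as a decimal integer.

1348 → 1² + 3² + 4² + 8² = 1 + 9 + 16 + 64 = 90
90 → 9² + 0² = 81 + 0 = 81
81 → 8² + 1² = 64 + 1 = 65
65 → 6² + 5² = 36 + 25 = 61

61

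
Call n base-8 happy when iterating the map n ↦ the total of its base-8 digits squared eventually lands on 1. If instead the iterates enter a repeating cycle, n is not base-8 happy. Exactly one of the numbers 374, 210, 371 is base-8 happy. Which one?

374

374: 374 → 97 → 18 → 8 → 1  — reaches 1 (base-8 happy)
210: 210 → 17 → 5 → 25 → 10 → 5  — repeats 5 (not base-8 happy)
371: 371 → 70 → 37 → 41 → 26 → 13 → 26  — repeats 26 (not base-8 happy)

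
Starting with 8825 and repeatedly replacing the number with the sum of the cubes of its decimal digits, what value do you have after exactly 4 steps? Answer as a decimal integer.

8825 → 8³ + 8³ + 2³ + 5³ = 1157
1157 → 1³ + 1³ + 5³ + 7³ = 470
470 → 4³ + 7³ + 0³ = 407
407 → 4³ + 0³ + 7³ = 407

407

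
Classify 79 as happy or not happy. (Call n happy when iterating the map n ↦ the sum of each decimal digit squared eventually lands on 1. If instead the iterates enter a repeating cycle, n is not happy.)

79 → 7² + 9² = 130
130 → 1² + 3² + 0² = 10
10 → 1² + 0² = 1  — reached 1.

happy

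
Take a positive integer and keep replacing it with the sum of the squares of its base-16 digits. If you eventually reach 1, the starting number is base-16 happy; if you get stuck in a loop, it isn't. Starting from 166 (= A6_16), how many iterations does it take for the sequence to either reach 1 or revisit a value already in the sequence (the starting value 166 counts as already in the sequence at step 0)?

5

166 = (10,6)_16 → 136
136 = (8,8)_16 → 128
128 = (8,0)_16 → 64
64 = (4,0)_16 → 16
16 = (1,0)_16 → 1  — reached 1.
That took 5 steps.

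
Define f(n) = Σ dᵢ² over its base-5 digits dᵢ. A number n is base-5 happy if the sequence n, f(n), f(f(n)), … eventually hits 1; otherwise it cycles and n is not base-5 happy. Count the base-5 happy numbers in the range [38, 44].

38: 38 → 14 → 20 → 16 → 10 → 4 → 16  (repeats 16)
39: 39 → 21 → 17 → 13 → 13  (repeats 13)
40: 40 → 10 → 4 → 16 → 10  (repeats 10)
41: 41 → 11 → 5 → 1  (reaches 1)
42: 42 → 14 → 20 → 16 → 10 → 4 → 16  (repeats 16)
43: 43 → 19 → 25 → 1  (reaches 1)
44: 44 → 26 → 2 → 4 → 16 → 10 → 4  (repeats 4)
base-5 happy: 41, 43

2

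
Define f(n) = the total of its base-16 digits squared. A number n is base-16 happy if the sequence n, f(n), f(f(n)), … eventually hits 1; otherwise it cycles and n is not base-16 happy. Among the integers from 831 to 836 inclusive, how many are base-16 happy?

1

831: 831 → 243 → 234 → 296 → 69 → 41 → 85 → 50 → 13 → 169 → 181 → 146 → 85  (repeats 85)
832: 832 → 25 → 82 → 29 → 170 → 200 → 208 → 169 → 181 → 146 → 85 → 50 → 13 → 169  (repeats 169)
833: 833 → 26 → 101 → 61 → 178 → 125 → 218 → 269 → 170 → 200 → 208 → 169 → 181 → 146 → 85 → 50 → 13 → 169  (repeats 169)
834: 834 → 29 → 170 → 200 → 208 → 169 → 181 → 146 → 85 → 50 → 13 → 169  (repeats 169)
835: 835 → 34 → 8 → 64 → 16 → 1  (reaches 1)
836: 836 → 41 → 85 → 50 → 13 → 169 → 181 → 146 → 85  (repeats 85)
base-16 happy: 835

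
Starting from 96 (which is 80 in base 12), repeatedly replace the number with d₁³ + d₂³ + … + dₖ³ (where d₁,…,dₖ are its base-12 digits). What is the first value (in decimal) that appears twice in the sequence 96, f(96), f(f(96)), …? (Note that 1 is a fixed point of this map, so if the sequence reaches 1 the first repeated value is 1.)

512

96 = (8,0)_12 → 8³ + 0³ = 512
512 = (3,6,8)_12 → 3³ + 6³ + 8³ = 755
755 = (5,2,11)_12 → 5³ + 2³ + 11³ = 1464
1464 = (10,2,0)_12 → 10³ + 2³ + 0³ = 1008
1008 = (7,0,0)_12 → 7³ + 0³ + 0³ = 343
343 = (2,4,7)_12 → 2³ + 4³ + 7³ = 415
415 = (2,10,7)_12 → 2³ + 10³ + 7³ = 1351
1351 = (9,4,7)_12 → 9³ + 4³ + 7³ = 1136
1136 = (7,10,8)_12 → 7³ + 10³ + 8³ = 1855
1855 = (1,0,10,7)_12 → 1³ + 0³ + 10³ + 7³ = 1344
1344 = (9,4,0)_12 → 9³ + 4³ + 0³ = 793
793 = (5,6,1)_12 → 5³ + 6³ + 1³ = 342
342 = (2,4,6)_12 → 2³ + 4³ + 6³ = 288
288 = (2,0,0)_12 → 2³ + 0³ + 0³ = 8
8 = (8)_12 → 8³ = 512  — 512 already appeared earlier.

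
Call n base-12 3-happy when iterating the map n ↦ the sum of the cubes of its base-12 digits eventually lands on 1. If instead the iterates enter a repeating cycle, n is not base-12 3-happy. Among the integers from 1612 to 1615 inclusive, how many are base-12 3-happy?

1612: 1612 → 1403 → 2572 → 1190 → 547 → 1099 → 1029 → 1073 → 593 → 190 → 1028 → 856 → 1520 → 1728 → 1  — base-12 3-happy
1613: 1613 → 1464 → 1008 → 343 → 415 → 1351 → 1136 → 1855 → 1344 → 793 → 342 → 288 → 8 → 512 → 755 → 1464  — not base-12 3-happy
1614: 1614 → 1555 → 2072 → 585 → 793 → 342 → 288 → 8 → 512 → 755 → 1464 → 1008 → 343 → 415 → 1351 → 1136 → 1855 → 1344 → 793  — not base-12 3-happy
1615: 1615 → 1682 → 1851 → 1028 → 856 → 1520 → 1728 → 1  — base-12 3-happy
base-12 3-happy: 1612, 1615

2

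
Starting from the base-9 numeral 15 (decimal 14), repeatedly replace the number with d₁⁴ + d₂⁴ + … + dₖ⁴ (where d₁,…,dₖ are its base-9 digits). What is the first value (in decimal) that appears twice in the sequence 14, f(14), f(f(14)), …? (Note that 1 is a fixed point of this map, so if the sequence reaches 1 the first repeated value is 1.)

4098

14 = (1,5)_9 → 1⁴ + 5⁴ = 626
626 = (7,6,5)_9 → 7⁴ + 6⁴ + 5⁴ = 4322
4322 = (5,8,3,2)_9 → 5⁴ + 8⁴ + 3⁴ + 2⁴ = 4818
4818 = (6,5,4,3)_9 → 6⁴ + 5⁴ + 4⁴ + 3⁴ = 2258
2258 = (3,0,7,8)_9 → 3⁴ + 0⁴ + 7⁴ + 8⁴ = 6578
6578 = (1,0,0,1,8)_9 → 1⁴ + 0⁴ + 0⁴ + 1⁴ + 8⁴ = 4098
4098 = (5,5,5,3)_9 → 5⁴ + 5⁴ + 5⁴ + 3⁴ = 1956
1956 = (2,6,1,3)_9 → 2⁴ + 6⁴ + 1⁴ + 3⁴ = 1394
1394 = (1,8,1,8)_9 → 1⁴ + 8⁴ + 1⁴ + 8⁴ = 8194
8194 = (1,2,2,1,4)_9 → 1⁴ + 2⁴ + 2⁴ + 1⁴ + 4⁴ = 290
290 = (3,5,2)_9 → 3⁴ + 5⁴ + 2⁴ = 722
722 = (8,8,2)_9 → 8⁴ + 8⁴ + 2⁴ = 8208
8208 = (1,2,2,3,0)_9 → 1⁴ + 2⁴ + 2⁴ + 3⁴ + 0⁴ = 114
114 = (1,3,6)_9 → 1⁴ + 3⁴ + 6⁴ = 1378
1378 = (1,8,0,1)_9 → 1⁴ + 8⁴ + 0⁴ + 1⁴ = 4098  — 4098 already appeared earlier.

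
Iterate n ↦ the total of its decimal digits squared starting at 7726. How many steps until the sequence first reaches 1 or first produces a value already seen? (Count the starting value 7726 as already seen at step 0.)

13

7726 → 7² + 7² + 2² + 6² = 49 + 49 + 4 + 36 = 138
138 → 1² + 3² + 8² = 1 + 9 + 64 = 74
74 → 7² + 4² = 49 + 16 = 65
65 → 6² + 5² = 36 + 25 = 61
61 → 6² + 1² = 36 + 1 = 37
37 → 3² + 7² = 9 + 49 = 58
58 → 5² + 8² = 25 + 64 = 89
89 → 8² + 9² = 64 + 81 = 145
145 → 1² + 4² + 5² = 1 + 16 + 25 = 42
42 → 4² + 2² = 16 + 4 = 20
20 → 2² + 0² = 4 + 0 = 4
4 → 4² = 16
16 → 1² + 6² = 1 + 36 = 37  — 37 repeats.
That took 13 steps.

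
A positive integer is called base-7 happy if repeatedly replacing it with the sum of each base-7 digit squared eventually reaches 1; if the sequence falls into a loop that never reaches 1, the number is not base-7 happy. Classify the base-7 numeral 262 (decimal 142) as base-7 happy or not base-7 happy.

142 = (2,6,2)_7 → 2² + 6² + 2² = 4 + 36 + 4 = 44
44 = (6,2)_7 → 6² + 2² = 36 + 4 = 40
40 = (5,5)_7 → 5² + 5² = 25 + 25 = 50
50 = (1,0,1)_7 → 1² + 0² + 1² = 1 + 0 + 1 = 2
2 = (2)_7 → 2² = 4
4 = (4)_7 → 4² = 16
16 = (2,2)_7 → 2² + 2² = 4 + 4 = 8
8 = (1,1)_7 → 1² + 1² = 1 + 1 = 2  — 2 already seen; the sequence cycles without reaching 1.

not base-7 happy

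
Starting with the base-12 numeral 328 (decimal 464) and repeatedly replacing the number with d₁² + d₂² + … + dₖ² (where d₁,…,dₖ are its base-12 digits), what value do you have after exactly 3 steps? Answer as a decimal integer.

26

464 = (3,2,8)_12 → 77
77 = (6,5)_12 → 61
61 = (5,1)_12 → 26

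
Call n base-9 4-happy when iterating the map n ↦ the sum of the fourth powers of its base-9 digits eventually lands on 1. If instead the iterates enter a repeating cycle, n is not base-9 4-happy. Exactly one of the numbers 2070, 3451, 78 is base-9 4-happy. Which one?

2070: 2070 → 3042 → 882 → 4098 → 1956 → 1394 → 8194 → 290 → 722 → 8208 → 114 → 1378 → 4098  — repeats 4098 (not base-9 4-happy)
3451: 3451 → 2433 → 243 → 81 → 1  — reaches 1 (base-9 4-happy)
78: 78 → 5392 → 3108 → 434 → 722 → 8208 → 114 → 1378 → 4098 → 1956 → 1394 → 8194 → 290 → 722  — repeats 722 (not base-9 4-happy)

3451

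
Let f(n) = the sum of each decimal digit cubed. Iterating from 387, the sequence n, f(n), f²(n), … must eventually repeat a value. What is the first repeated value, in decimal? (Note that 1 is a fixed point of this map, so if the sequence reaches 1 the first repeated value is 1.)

153

387 → 3³ + 8³ + 7³ = 882
882 → 8³ + 8³ + 2³ = 1032
1032 → 1³ + 0³ + 3³ + 2³ = 36
36 → 3³ + 6³ = 243
243 → 2³ + 4³ + 3³ = 99
99 → 9³ + 9³ = 1458
1458 → 1³ + 4³ + 5³ + 8³ = 702
702 → 7³ + 0³ + 2³ = 351
351 → 3³ + 5³ + 1³ = 153
153 → 1³ + 5³ + 3³ = 153  — 153 already appeared earlier.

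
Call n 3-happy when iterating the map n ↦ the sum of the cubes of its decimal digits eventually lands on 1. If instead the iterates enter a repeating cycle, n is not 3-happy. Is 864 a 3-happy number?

not 3-happy

864 → 8³ + 6³ + 4³ = 512 + 216 + 64 = 792
792 → 7³ + 9³ + 2³ = 343 + 729 + 8 = 1080
1080 → 1³ + 0³ + 8³ + 0³ = 1 + 0 + 512 + 0 = 513
513 → 5³ + 1³ + 3³ = 125 + 1 + 27 = 153
153 → 1³ + 5³ + 3³ = 1 + 125 + 27 = 153  — 153 already seen; the sequence cycles without reaching 1.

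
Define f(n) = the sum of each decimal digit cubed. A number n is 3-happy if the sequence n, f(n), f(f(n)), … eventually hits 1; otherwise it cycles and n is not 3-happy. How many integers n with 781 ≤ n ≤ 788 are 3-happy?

781: 781 → 856 → 853 → 664 → 496 → 1009 → 730 → 370 → 370  (repeats 370)
782: 782 → 863 → 755 → 593 → 881 → 1025 → 134 → 92 → 737 → 713 → 371 → 371  (repeats 371)
783: 783 → 882 → 1032 → 36 → 243 → 99 → 1458 → 702 → 351 → 153 → 153  (repeats 153)
784: 784 → 919 → 1459 → 919  (repeats 919)
785: 785 → 980 → 1241 → 74 → 407 → 407  (repeats 407)
786: 786 → 1071 → 345 → 216 → 225 → 141 → 66 → 432 → 99 → 1458 → 702 → 351 → 153 → 153  (repeats 153)
787: 787 → 1198 → 1243 → 100 → 1  (reaches 1)
788: 788 → 1367 → 587 → 980 → 1241 → 74 → 407 → 407  (repeats 407)
3-happy: 787

1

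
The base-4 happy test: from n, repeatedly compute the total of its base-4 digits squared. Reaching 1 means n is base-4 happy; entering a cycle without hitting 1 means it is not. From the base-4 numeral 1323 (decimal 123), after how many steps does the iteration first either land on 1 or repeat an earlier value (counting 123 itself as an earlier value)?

123 = (1,3,2,3)_4 → 1² + 3² + 2² + 3² = 23
23 = (1,1,3)_4 → 1² + 1² + 3² = 11
11 = (2,3)_4 → 2² + 3² = 13
13 = (3,1)_4 → 3² + 1² = 10
10 = (2,2)_4 → 2² + 2² = 8
8 = (2,0)_4 → 2² + 0² = 4
4 = (1,0)_4 → 1² + 0² = 1  — reached 1.
That took 7 steps.

7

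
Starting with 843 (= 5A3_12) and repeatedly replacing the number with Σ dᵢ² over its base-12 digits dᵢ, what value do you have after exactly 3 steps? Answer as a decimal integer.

125

843 = (5,10,3)_12 → 134
134 = (11,2)_12 → 125
125 = (10,5)_12 → 125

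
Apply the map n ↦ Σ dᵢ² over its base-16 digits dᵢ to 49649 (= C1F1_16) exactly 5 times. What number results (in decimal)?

49649 = (12,1,15,1)_16 → 371
371 = (1,7,3)_16 → 59
59 = (3,11)_16 → 130
130 = (8,2)_16 → 68
68 = (4,4)_16 → 32

32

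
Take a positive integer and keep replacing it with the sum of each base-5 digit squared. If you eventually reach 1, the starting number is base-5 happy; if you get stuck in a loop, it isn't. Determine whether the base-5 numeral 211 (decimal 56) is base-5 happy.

not base-5 happy

56 = (2,1,1)_5 → 2² + 1² + 1² = 6
6 = (1,1)_5 → 1² + 1² = 2
2 = (2)_5 → 2² = 4
4 = (4)_5 → 4² = 16
16 = (3,1)_5 → 3² + 1² = 10
10 = (2,0)_5 → 2² + 0² = 4  — 4 already seen; the sequence cycles without reaching 1.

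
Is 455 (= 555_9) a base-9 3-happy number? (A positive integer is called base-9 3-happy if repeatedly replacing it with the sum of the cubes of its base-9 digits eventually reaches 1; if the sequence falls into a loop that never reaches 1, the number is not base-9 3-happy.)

base-9 3-happy

455 = (5,5,5)_9 → 5³ + 5³ + 5³ = 125 + 125 + 125 = 375
375 = (4,5,6)_9 → 4³ + 5³ + 6³ = 64 + 125 + 216 = 405
405 = (5,0,0)_9 → 5³ + 0³ + 0³ = 125 + 0 + 0 = 125
125 = (1,4,8)_9 → 1³ + 4³ + 8³ = 1 + 64 + 512 = 577
577 = (7,1,1)_9 → 7³ + 1³ + 1³ = 343 + 1 + 1 = 345
345 = (4,2,3)_9 → 4³ + 2³ + 3³ = 64 + 8 + 27 = 99
99 = (1,2,0)_9 → 1³ + 2³ + 0³ = 1 + 8 + 0 = 9
9 = (1,0)_9 → 1³ + 0³ = 1 + 0 = 1  — reached 1.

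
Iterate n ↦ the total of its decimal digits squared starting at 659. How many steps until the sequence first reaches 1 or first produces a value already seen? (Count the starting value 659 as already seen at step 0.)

15

659 → 6² + 5² + 9² = 142
142 → 1² + 4² + 2² = 21
21 → 2² + 1² = 5
5 → 5² = 25
25 → 2² + 5² = 29
29 → 2² + 9² = 85
85 → 8² + 5² = 89
89 → 8² + 9² = 145
145 → 1² + 4² + 5² = 42
42 → 4² + 2² = 20
20 → 2² + 0² = 4
4 → 4² = 16
16 → 1² + 6² = 37
37 → 3² + 7² = 58
58 → 5² + 8² = 89  — 89 repeats.
That took 15 steps.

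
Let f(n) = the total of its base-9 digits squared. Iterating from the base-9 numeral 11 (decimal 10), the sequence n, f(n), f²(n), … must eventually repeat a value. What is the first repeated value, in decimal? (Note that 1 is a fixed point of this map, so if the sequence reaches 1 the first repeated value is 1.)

10 = (1,1)_9 → 1² + 1² = 2
2 = (2)_9 → 2² = 4
4 = (4)_9 → 4² = 16
16 = (1,7)_9 → 1² + 7² = 50
50 = (5,5)_9 → 5² + 5² = 50  — 50 already appeared earlier.

50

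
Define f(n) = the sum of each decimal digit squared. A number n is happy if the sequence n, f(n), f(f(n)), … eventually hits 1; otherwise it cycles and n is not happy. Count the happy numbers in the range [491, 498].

491: 491 → 98 → 145 → 42 → 20 → 4 → 16 → 37 → 58 → 89 → 145  — not happy
492: 492 → 101 → 2 → 4 → 16 → 37 → 58 → 89 → 145 → 42 → 20 → 4  — not happy
493: 493 → 106 → 37 → 58 → 89 → 145 → 42 → 20 → 4 → 16 → 37  — not happy
494: 494 → 113 → 11 → 2 → 4 → 16 → 37 → 58 → 89 → 145 → 42 → 20 → 4  — not happy
495: 495 → 122 → 9 → 81 → 65 → 61 → 37 → 58 → 89 → 145 → 42 → 20 → 4 → 16 → 37  — not happy
496: 496 → 133 → 19 → 82 → 68 → 100 → 1  — happy
497: 497 → 146 → 53 → 34 → 25 → 29 → 85 → 89 → 145 → 42 → 20 → 4 → 16 → 37 → 58 → 89  — not happy
498: 498 → 161 → 38 → 73 → 58 → 89 → 145 → 42 → 20 → 4 → 16 → 37 → 58  — not happy
happy: 496

1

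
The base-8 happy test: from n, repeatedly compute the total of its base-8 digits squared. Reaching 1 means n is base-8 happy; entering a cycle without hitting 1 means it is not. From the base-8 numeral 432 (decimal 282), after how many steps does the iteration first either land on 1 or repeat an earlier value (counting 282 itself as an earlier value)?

4

282 = (4,3,2)_8 → 4² + 3² + 2² = 29
29 = (3,5)_8 → 3² + 5² = 34
34 = (4,2)_8 → 4² + 2² = 20
20 = (2,4)_8 → 2² + 4² = 20  — 20 repeats.
That took 4 steps.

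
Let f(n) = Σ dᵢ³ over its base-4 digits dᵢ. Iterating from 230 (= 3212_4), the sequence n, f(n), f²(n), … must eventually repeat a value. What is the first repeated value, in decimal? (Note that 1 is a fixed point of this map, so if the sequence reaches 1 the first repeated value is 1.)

35

230 = (3,2,1,2)_4 → 44
44 = (2,3,0)_4 → 35
35 = (2,0,3)_4 → 35  — 35 already appeared earlier.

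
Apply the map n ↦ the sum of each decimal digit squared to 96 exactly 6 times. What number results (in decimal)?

96 → 117
117 → 51
51 → 26
26 → 40
40 → 16
16 → 37

37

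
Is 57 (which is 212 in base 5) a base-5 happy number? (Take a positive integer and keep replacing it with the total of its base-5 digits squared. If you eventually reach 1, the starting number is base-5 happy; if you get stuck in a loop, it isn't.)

57 = (2,1,2)_5 → 2² + 1² + 2² = 4 + 1 + 4 = 9
9 = (1,4)_5 → 1² + 4² = 1 + 16 = 17
17 = (3,2)_5 → 3² + 2² = 9 + 4 = 13
13 = (2,3)_5 → 2² + 3² = 4 + 9 = 13  — 13 already seen; the sequence cycles without reaching 1.

not base-5 happy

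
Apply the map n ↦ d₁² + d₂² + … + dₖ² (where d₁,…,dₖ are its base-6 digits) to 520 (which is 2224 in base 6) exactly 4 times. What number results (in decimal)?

41

520 = (2,2,2,4)_6 → 28
28 = (4,4)_6 → 32
32 = (5,2)_6 → 29
29 = (4,5)_6 → 41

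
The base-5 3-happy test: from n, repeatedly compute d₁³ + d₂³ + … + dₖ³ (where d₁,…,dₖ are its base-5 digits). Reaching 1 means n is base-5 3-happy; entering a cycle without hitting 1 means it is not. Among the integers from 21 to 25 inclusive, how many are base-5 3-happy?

21: 21 → 65 → 35 → 9 → 65  — not base-5 3-happy
22: 22 → 72 → 80 → 28 → 28  — not base-5 3-happy
23: 23 → 91 → 55 → 9 → 65 → 35 → 9  — not base-5 3-happy
24: 24 → 128 → 28 → 28  — not base-5 3-happy
25: 25 → 1  — base-5 3-happy
base-5 3-happy: 25

1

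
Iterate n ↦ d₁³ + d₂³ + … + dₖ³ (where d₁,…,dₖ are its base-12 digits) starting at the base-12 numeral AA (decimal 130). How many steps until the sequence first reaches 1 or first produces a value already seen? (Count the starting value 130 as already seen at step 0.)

130 = (10,10)_12 → 10³ + 10³ = 1000 + 1000 = 2000
2000 = (1,1,10,8)_12 → 1³ + 1³ + 10³ + 8³ = 1 + 1 + 1000 + 512 = 1514
1514 = (10,6,2)_12 → 10³ + 6³ + 2³ = 1000 + 216 + 8 = 1224
1224 = (8,6,0)_12 → 8³ + 6³ + 0³ = 512 + 216 + 0 = 728
728 = (5,0,8)_12 → 5³ + 0³ + 8³ = 125 + 0 + 512 = 637
637 = (4,5,1)_12 → 4³ + 5³ + 1³ = 64 + 125 + 1 = 190
190 = (1,3,10)_12 → 1³ + 3³ + 10³ = 1 + 27 + 1000 = 1028
1028 = (7,1,8)_12 → 7³ + 1³ + 8³ = 343 + 1 + 512 = 856
856 = (5,11,4)_12 → 5³ + 11³ + 4³ = 125 + 1331 + 64 = 1520
1520 = (10,6,8)_12 → 10³ + 6³ + 8³ = 1000 + 216 + 512 = 1728
1728 = (1,0,0,0)_12 → 1³ + 0³ + 0³ + 0³ = 1 + 0 + 0 + 0 = 1  — reached 1.
That took 11 steps.

11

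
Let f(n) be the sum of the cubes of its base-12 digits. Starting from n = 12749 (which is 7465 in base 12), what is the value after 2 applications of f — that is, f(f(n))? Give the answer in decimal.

12749 = (7,4,6,5)_12 → 748
748 = (5,2,4)_12 → 197

197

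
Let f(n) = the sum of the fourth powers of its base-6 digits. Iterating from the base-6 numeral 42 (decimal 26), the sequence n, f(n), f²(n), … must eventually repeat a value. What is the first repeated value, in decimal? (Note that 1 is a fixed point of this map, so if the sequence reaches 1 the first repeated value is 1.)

26 = (4,2)_6 → 4⁴ + 2⁴ = 256 + 16 = 272
272 = (1,1,3,2)_6 → 1⁴ + 1⁴ + 3⁴ + 2⁴ = 1 + 1 + 81 + 16 = 99
99 = (2,4,3)_6 → 2⁴ + 4⁴ + 3⁴ = 16 + 256 + 81 = 353
353 = (1,3,4,5)_6 → 1⁴ + 3⁴ + 4⁴ + 5⁴ = 1 + 81 + 256 + 625 = 963
963 = (4,2,4,3)_6 → 4⁴ + 2⁴ + 4⁴ + 3⁴ = 256 + 16 + 256 + 81 = 609
609 = (2,4,5,3)_6 → 2⁴ + 4⁴ + 5⁴ + 3⁴ = 16 + 256 + 625 + 81 = 978
978 = (4,3,1,0)_6 → 4⁴ + 3⁴ + 1⁴ + 0⁴ = 256 + 81 + 1 + 0 = 338
338 = (1,3,2,2)_6 → 1⁴ + 3⁴ + 2⁴ + 2⁴ = 1 + 81 + 16 + 16 = 114
114 = (3,1,0)_6 → 3⁴ + 1⁴ + 0⁴ = 81 + 1 + 0 = 82
82 = (2,1,4)_6 → 2⁴ + 1⁴ + 4⁴ = 16 + 1 + 256 = 273
273 = (1,1,3,3)_6 → 1⁴ + 1⁴ + 3⁴ + 3⁴ = 1 + 1 + 81 + 81 = 164
164 = (4,3,2)_6 → 4⁴ + 3⁴ + 2⁴ = 256 + 81 + 16 = 353  — 353 already appeared earlier.

353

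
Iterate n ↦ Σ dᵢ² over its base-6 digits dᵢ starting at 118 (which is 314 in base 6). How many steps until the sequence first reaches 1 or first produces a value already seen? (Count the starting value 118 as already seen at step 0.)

9

118 = (3,1,4)_6 → 3² + 1² + 4² = 9 + 1 + 16 = 26
26 = (4,2)_6 → 4² + 2² = 16 + 4 = 20
20 = (3,2)_6 → 3² + 2² = 9 + 4 = 13
13 = (2,1)_6 → 2² + 1² = 4 + 1 = 5
5 = (5)_6 → 5² = 25
25 = (4,1)_6 → 4² + 1² = 16 + 1 = 17
17 = (2,5)_6 → 2² + 5² = 4 + 25 = 29
29 = (4,5)_6 → 4² + 5² = 16 + 25 = 41
41 = (1,0,5)_6 → 1² + 0² + 5² = 1 + 0 + 25 = 26  — 26 repeats.
That took 9 steps.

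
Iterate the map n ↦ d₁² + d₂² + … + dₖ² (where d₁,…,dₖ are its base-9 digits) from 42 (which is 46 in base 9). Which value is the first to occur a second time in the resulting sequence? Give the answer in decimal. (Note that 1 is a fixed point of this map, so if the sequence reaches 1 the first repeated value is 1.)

42 = (4,6)_9 → 4² + 6² = 16 + 36 = 52
52 = (5,7)_9 → 5² + 7² = 25 + 49 = 74
74 = (8,2)_9 → 8² + 2² = 64 + 4 = 68
68 = (7,5)_9 → 7² + 5² = 49 + 25 = 74  — 74 already appeared earlier.

74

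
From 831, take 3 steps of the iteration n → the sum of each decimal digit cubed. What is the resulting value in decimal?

1242

831 → 540
540 → 189
189 → 1242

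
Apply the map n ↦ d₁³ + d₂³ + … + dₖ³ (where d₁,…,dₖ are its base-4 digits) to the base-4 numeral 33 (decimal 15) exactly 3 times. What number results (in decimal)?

15 = (3,3)_4 → 54
54 = (3,1,2)_4 → 36
36 = (2,1,0)_4 → 9

9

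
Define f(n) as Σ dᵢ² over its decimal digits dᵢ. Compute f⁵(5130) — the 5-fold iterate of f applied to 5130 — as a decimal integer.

85

5130 → 35
35 → 34
34 → 25
25 → 29
29 → 85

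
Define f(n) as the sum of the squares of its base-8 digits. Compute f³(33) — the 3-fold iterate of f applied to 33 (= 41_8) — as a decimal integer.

33 = (4,1)_8 → 4² + 1² = 17
17 = (2,1)_8 → 2² + 1² = 5
5 = (5)_8 → 5² = 25

25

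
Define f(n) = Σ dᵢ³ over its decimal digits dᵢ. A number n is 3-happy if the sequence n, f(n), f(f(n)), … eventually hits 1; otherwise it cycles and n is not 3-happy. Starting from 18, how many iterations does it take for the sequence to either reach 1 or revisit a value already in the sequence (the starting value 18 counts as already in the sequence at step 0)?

18 → 1³ + 8³ = 1 + 512 = 513
513 → 5³ + 1³ + 3³ = 125 + 1 + 27 = 153
153 → 1³ + 5³ + 3³ = 1 + 125 + 27 = 153  — 153 repeats.
That took 3 steps.

3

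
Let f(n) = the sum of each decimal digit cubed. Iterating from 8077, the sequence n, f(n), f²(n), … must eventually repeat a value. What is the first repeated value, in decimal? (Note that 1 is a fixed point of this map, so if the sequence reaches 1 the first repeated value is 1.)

8077 → 8³ + 0³ + 7³ + 7³ = 1198
1198 → 1³ + 1³ + 9³ + 8³ = 1243
1243 → 1³ + 2³ + 4³ + 3³ = 100
100 → 1³ + 0³ + 0³ = 1  — reached the fixed point 1.
1 → 1, so 1 is the first repeated value.

1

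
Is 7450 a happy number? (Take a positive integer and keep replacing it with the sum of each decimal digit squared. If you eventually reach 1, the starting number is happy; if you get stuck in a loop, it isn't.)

7450 → 90
90 → 81
81 → 65
65 → 61
61 → 37
37 → 58
58 → 89
89 → 145
145 → 42
42 → 20
20 → 4
4 → 16
16 → 37  — 37 already seen; the sequence cycles without reaching 1.

not happy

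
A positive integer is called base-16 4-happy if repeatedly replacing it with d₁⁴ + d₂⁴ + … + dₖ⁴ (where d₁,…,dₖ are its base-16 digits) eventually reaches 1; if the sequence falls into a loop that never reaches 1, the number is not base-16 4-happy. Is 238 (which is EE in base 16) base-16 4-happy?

base-16 4-happy

238 = (14,14)_16 → 14⁴ + 14⁴ = 38416 + 38416 = 76832
76832 = (1,2,12,2,0)_16 → 1⁴ + 2⁴ + 12⁴ + 2⁴ + 0⁴ = 1 + 16 + 20736 + 16 + 0 = 20769
20769 = (5,1,2,1)_16 → 5⁴ + 1⁴ + 2⁴ + 1⁴ = 625 + 1 + 16 + 1 = 643
643 = (2,8,3)_16 → 2⁴ + 8⁴ + 3⁴ = 16 + 4096 + 81 = 4193
4193 = (1,0,6,1)_16 → 1⁴ + 0⁴ + 6⁴ + 1⁴ = 1 + 0 + 1296 + 1 = 1298
1298 = (5,1,2)_16 → 5⁴ + 1⁴ + 2⁴ = 625 + 1 + 16 = 642
642 = (2,8,2)_16 → 2⁴ + 8⁴ + 2⁴ = 16 + 4096 + 16 = 4128
4128 = (1,0,2,0)_16 → 1⁴ + 0⁴ + 2⁴ + 0⁴ = 1 + 0 + 16 + 0 = 17
17 = (1,1)_16 → 1⁴ + 1⁴ = 1 + 1 = 2
2 = (2)_16 → 2⁴ = 16
16 = (1,0)_16 → 1⁴ + 0⁴ = 1 + 0 = 1  — reached 1.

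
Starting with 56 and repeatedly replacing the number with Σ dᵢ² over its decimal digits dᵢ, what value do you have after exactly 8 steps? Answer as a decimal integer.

4

56 → 5² + 6² = 25 + 36 = 61
61 → 6² + 1² = 36 + 1 = 37
37 → 3² + 7² = 9 + 49 = 58
58 → 5² + 8² = 25 + 64 = 89
89 → 8² + 9² = 64 + 81 = 145
145 → 1² + 4² + 5² = 1 + 16 + 25 = 42
42 → 4² + 2² = 16 + 4 = 20
20 → 2² + 0² = 4 + 0 = 4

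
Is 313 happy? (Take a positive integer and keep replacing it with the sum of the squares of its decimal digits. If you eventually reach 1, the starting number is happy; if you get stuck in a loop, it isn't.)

happy

313 → 3² + 1² + 3² = 19
19 → 1² + 9² = 82
82 → 8² + 2² = 68
68 → 6² + 8² = 100
100 → 1² + 0² + 0² = 1  — reached 1.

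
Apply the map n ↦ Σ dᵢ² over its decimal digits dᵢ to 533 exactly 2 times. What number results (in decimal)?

533 → 5² + 3² + 3² = 43
43 → 4² + 3² = 25

25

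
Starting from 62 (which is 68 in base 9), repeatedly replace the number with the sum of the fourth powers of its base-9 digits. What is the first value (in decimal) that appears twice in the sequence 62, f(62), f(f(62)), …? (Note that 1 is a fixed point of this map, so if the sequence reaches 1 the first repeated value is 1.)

722

62 = (6,8)_9 → 6⁴ + 8⁴ = 1296 + 4096 = 5392
5392 = (7,3,5,1)_9 → 7⁴ + 3⁴ + 5⁴ + 1⁴ = 2401 + 81 + 625 + 1 = 3108
3108 = (4,2,3,3)_9 → 4⁴ + 2⁴ + 3⁴ + 3⁴ = 256 + 16 + 81 + 81 = 434
434 = (5,3,2)_9 → 5⁴ + 3⁴ + 2⁴ = 625 + 81 + 16 = 722
722 = (8,8,2)_9 → 8⁴ + 8⁴ + 2⁴ = 4096 + 4096 + 16 = 8208
8208 = (1,2,2,3,0)_9 → 1⁴ + 2⁴ + 2⁴ + 3⁴ + 0⁴ = 1 + 16 + 16 + 81 + 0 = 114
114 = (1,3,6)_9 → 1⁴ + 3⁴ + 6⁴ = 1 + 81 + 1296 = 1378
1378 = (1,8,0,1)_9 → 1⁴ + 8⁴ + 0⁴ + 1⁴ = 1 + 4096 + 0 + 1 = 4098
4098 = (5,5,5,3)_9 → 5⁴ + 5⁴ + 5⁴ + 3⁴ = 625 + 625 + 625 + 81 = 1956
1956 = (2,6,1,3)_9 → 2⁴ + 6⁴ + 1⁴ + 3⁴ = 16 + 1296 + 1 + 81 = 1394
1394 = (1,8,1,8)_9 → 1⁴ + 8⁴ + 1⁴ + 8⁴ = 1 + 4096 + 1 + 4096 = 8194
8194 = (1,2,2,1,4)_9 → 1⁴ + 2⁴ + 2⁴ + 1⁴ + 4⁴ = 1 + 16 + 16 + 1 + 256 = 290
290 = (3,5,2)_9 → 3⁴ + 5⁴ + 2⁴ = 81 + 625 + 16 = 722  — 722 already appeared earlier.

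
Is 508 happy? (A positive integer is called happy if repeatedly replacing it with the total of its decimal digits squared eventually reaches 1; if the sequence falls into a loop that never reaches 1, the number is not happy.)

not happy

508 → 5² + 0² + 8² = 89
89 → 8² + 9² = 145
145 → 1² + 4² + 5² = 42
42 → 4² + 2² = 20
20 → 2² + 0² = 4
4 → 4² = 16
16 → 1² + 6² = 37
37 → 3² + 7² = 58
58 → 5² + 8² = 89  — 89 already seen; the sequence cycles without reaching 1.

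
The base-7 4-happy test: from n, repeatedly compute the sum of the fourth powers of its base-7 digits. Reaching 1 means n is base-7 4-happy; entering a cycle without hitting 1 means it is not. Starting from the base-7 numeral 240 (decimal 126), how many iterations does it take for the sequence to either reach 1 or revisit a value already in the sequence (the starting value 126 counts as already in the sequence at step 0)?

7

126 = (2,4,0)_7 → 2⁴ + 4⁴ + 0⁴ = 16 + 256 + 0 = 272
272 = (5,3,6)_7 → 5⁴ + 3⁴ + 6⁴ = 625 + 81 + 1296 = 2002
2002 = (5,5,6,0)_7 → 5⁴ + 5⁴ + 6⁴ + 0⁴ = 625 + 625 + 1296 + 0 = 2546
2546 = (1,0,2,6,5)_7 → 1⁴ + 0⁴ + 2⁴ + 6⁴ + 5⁴ = 1 + 0 + 16 + 1296 + 625 = 1938
1938 = (5,4,3,6)_7 → 5⁴ + 4⁴ + 3⁴ + 6⁴ = 625 + 256 + 81 + 1296 = 2258
2258 = (6,4,0,4)_7 → 6⁴ + 4⁴ + 0⁴ + 4⁴ = 1296 + 256 + 0 + 256 = 1808
1808 = (5,1,6,2)_7 → 5⁴ + 1⁴ + 6⁴ + 2⁴ = 625 + 1 + 1296 + 16 = 1938  — 1938 repeats.
That took 7 steps.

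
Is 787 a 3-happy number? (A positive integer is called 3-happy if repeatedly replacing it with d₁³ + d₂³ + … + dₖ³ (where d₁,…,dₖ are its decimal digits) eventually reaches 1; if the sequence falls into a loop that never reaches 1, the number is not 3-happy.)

787 → 7³ + 8³ + 7³ = 1198
1198 → 1³ + 1³ + 9³ + 8³ = 1243
1243 → 1³ + 2³ + 4³ + 3³ = 100
100 → 1³ + 0³ + 0³ = 1  — reached 1.

3-happy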